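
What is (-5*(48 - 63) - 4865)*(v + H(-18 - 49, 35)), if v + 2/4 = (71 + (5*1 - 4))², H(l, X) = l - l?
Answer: -24828965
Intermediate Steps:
H(l, X) = 0
v = 10367/2 (v = -½ + (71 + (5*1 - 4))² = -½ + (71 + (5 - 4))² = -½ + (71 + 1)² = -½ + 72² = -½ + 5184 = 10367/2 ≈ 5183.5)
(-5*(48 - 63) - 4865)*(v + H(-18 - 49, 35)) = (-5*(48 - 63) - 4865)*(10367/2 + 0) = (-5*(-15) - 4865)*(10367/2) = (75 - 4865)*(10367/2) = -4790*10367/2 = -24828965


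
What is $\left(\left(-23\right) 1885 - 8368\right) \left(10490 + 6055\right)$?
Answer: $-855757035$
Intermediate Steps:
$\left(\left(-23\right) 1885 - 8368\right) \left(10490 + 6055\right) = \left(-43355 - 8368\right) 16545 = \left(-51723\right) 16545 = -855757035$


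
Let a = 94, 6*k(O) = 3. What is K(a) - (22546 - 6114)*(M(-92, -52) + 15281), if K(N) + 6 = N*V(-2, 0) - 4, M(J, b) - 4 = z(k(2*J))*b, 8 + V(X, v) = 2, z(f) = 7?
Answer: -245182446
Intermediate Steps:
k(O) = ½ (k(O) = (⅙)*3 = ½)
V(X, v) = -6 (V(X, v) = -8 + 2 = -6)
M(J, b) = 4 + 7*b
K(N) = -10 - 6*N (K(N) = -6 + (N*(-6) - 4) = -6 + (-6*N - 4) = -6 + (-4 - 6*N) = -10 - 6*N)
K(a) - (22546 - 6114)*(M(-92, -52) + 15281) = (-10 - 6*94) - (22546 - 6114)*((4 + 7*(-52)) + 15281) = (-10 - 564) - 16432*((4 - 364) + 15281) = -574 - 16432*(-360 + 15281) = -574 - 16432*14921 = -574 - 1*245181872 = -574 - 245181872 = -245182446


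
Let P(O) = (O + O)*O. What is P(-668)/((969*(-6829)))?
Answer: -892448/6617301 ≈ -0.13487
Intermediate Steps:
P(O) = 2*O² (P(O) = (2*O)*O = 2*O²)
P(-668)/((969*(-6829))) = (2*(-668)²)/((969*(-6829))) = (2*446224)/(-6617301) = 892448*(-1/6617301) = -892448/6617301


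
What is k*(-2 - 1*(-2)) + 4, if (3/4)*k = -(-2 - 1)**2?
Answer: 4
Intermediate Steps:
k = -12 (k = 4*(-(-2 - 1)**2)/3 = 4*(-1*(-3)**2)/3 = 4*(-1*9)/3 = (4/3)*(-9) = -12)
k*(-2 - 1*(-2)) + 4 = -12*(-2 - 1*(-2)) + 4 = -12*(-2 + 2) + 4 = -12*0 + 4 = 0 + 4 = 4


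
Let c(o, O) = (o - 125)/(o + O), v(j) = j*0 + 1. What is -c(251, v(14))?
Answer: -½ ≈ -0.50000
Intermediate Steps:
v(j) = 1 (v(j) = 0 + 1 = 1)
c(o, O) = (-125 + o)/(O + o)
-c(251, v(14)) = -(-125 + 251)/(1 + 251) = -126/252 = -1*½ = -½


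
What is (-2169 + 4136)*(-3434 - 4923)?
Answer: -16438219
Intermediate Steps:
(-2169 + 4136)*(-3434 - 4923) = 1967*(-8357) = -16438219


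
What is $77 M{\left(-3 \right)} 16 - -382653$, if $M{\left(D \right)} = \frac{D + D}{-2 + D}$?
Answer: $\frac{1920657}{5} \approx 3.8413 \cdot 10^{5}$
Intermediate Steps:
$M{\left(D \right)} = \frac{2 D}{-2 + D}$
$77 M{\left(-3 \right)} 16 - -382653 = 77 \cdot 2 \left(-3\right) \frac{1}{-2 - 3} \cdot 16 - -382653 = 77 \cdot 2 \left(-3\right) \frac{1}{-5} \cdot 16 + 382653 = 77 \cdot 2 \left(-3\right) \left(- \frac{1}{5}\right) 16 + 382653 = 77 \cdot \frac{6}{5} \cdot 16 + 382653 = \frac{462}{5} \cdot 16 + 382653 = \frac{7392}{5} + 382653 = \frac{1920657}{5}$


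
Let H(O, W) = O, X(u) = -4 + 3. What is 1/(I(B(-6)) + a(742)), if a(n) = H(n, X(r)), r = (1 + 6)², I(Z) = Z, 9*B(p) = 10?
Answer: 9/6688 ≈ 0.0013457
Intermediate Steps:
B(p) = 10/9 (B(p) = (⅑)*10 = 10/9)
r = 49 (r = 7² = 49)
X(u) = -1
a(n) = n
1/(I(B(-6)) + a(742)) = 1/(10/9 + 742) = 1/(6688/9) = 9/6688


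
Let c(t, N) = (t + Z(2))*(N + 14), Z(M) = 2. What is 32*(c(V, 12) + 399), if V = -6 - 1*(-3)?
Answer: 11936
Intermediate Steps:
V = -3 (V = -6 + 3 = -3)
c(t, N) = (2 + t)*(14 + N) (c(t, N) = (t + 2)*(N + 14) = (2 + t)*(14 + N))
32*(c(V, 12) + 399) = 32*((28 + 2*12 + 14*(-3) + 12*(-3)) + 399) = 32*((28 + 24 - 42 - 36) + 399) = 32*(-26 + 399) = 32*373 = 11936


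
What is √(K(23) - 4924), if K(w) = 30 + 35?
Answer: I*√4859 ≈ 69.707*I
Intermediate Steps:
K(w) = 65
√(K(23) - 4924) = √(65 - 4924) = √(-4859) = I*√4859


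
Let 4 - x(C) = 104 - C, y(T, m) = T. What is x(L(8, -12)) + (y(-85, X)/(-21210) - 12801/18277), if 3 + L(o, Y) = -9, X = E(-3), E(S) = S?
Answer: -1248209563/11075862 ≈ -112.70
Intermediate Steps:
X = -3
L(o, Y) = -12 (L(o, Y) = -3 - 9 = -12)
x(C) = -100 + C (x(C) = 4 - (104 - C) = 4 + (-104 + C) = -100 + C)
x(L(8, -12)) + (y(-85, X)/(-21210) - 12801/18277) = (-100 - 12) + (-85/(-21210) - 12801/18277) = -112 + (-85*(-1/21210) - 12801*1/18277) = -112 + (17/4242 - 12801/18277) = -112 - 7713019/11075862 = -1248209563/11075862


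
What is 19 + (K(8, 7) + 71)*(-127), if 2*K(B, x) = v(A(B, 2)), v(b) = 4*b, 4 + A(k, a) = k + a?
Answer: -10522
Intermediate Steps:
A(k, a) = -4 + a + k (A(k, a) = -4 + (k + a) = -4 + (a + k) = -4 + a + k)
K(B, x) = -4 + 2*B (K(B, x) = (4*(-4 + 2 + B))/2 = (4*(-2 + B))/2 = (-8 + 4*B)/2 = -4 + 2*B)
19 + (K(8, 7) + 71)*(-127) = 19 + ((-4 + 2*8) + 71)*(-127) = 19 + ((-4 + 16) + 71)*(-127) = 19 + (12 + 71)*(-127) = 19 + 83*(-127) = 19 - 10541 = -10522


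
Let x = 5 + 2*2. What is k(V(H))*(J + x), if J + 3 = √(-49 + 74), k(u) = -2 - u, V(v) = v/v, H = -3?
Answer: -33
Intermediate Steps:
V(v) = 1
x = 9 (x = 5 + 4 = 9)
J = 2 (J = -3 + √(-49 + 74) = -3 + √25 = -3 + 5 = 2)
k(V(H))*(J + x) = (-2 - 1*1)*(2 + 9) = (-2 - 1)*11 = -3*11 = -33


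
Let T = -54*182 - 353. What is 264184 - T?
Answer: 274365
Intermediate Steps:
T = -10181 (T = -9828 - 353 = -10181)
264184 - T = 264184 - 1*(-10181) = 264184 + 10181 = 274365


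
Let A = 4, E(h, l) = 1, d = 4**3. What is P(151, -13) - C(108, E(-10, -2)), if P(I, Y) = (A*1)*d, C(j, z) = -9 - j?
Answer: 373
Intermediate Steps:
d = 64
P(I, Y) = 256 (P(I, Y) = (4*1)*64 = 4*64 = 256)
P(151, -13) - C(108, E(-10, -2)) = 256 - (-9 - 1*108) = 256 - (-9 - 108) = 256 - 1*(-117) = 256 + 117 = 373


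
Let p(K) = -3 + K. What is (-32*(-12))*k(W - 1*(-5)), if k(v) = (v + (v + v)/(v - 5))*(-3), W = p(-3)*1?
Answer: 768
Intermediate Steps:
W = -6 (W = (-3 - 3)*1 = -6*1 = -6)
k(v) = -3*v - 6*v/(-5 + v) (k(v) = (v + (2*v)/(-5 + v))*(-3) = (v + 2*v/(-5 + v))*(-3) = -3*v - 6*v/(-5 + v))
(-32*(-12))*k(W - 1*(-5)) = (-32*(-12))*(3*(-6 - 1*(-5))*(3 - (-6 - 1*(-5)))/(-5 + (-6 - 1*(-5)))) = 384*(3*(-6 + 5)*(3 - (-6 + 5))/(-5 + (-6 + 5))) = 384*(3*(-1)*(3 - 1*(-1))/(-5 - 1)) = 384*(3*(-1)*(3 + 1)/(-6)) = 384*(3*(-1)*(-⅙)*4) = 384*2 = 768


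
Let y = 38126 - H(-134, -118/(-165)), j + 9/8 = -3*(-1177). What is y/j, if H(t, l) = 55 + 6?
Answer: 304520/28239 ≈ 10.784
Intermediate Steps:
j = 28239/8 (j = -9/8 - 3*(-1177) = -9/8 + 3531 = 28239/8 ≈ 3529.9)
H(t, l) = 61
y = 38065 (y = 38126 - 1*61 = 38126 - 61 = 38065)
y/j = 38065/(28239/8) = 38065*(8/28239) = 304520/28239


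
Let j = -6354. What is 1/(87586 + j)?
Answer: 1/81232 ≈ 1.2310e-5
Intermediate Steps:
1/(87586 + j) = 1/(87586 - 6354) = 1/81232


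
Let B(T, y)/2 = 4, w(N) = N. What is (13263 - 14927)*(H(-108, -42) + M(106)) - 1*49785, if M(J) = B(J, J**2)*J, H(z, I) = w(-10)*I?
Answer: -2159737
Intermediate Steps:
B(T, y) = 8 (B(T, y) = 2*4 = 8)
H(z, I) = -10*I
M(J) = 8*J
(13263 - 14927)*(H(-108, -42) + M(106)) - 1*49785 = (13263 - 14927)*(-10*(-42) + 8*106) - 1*49785 = -1664*(420 + 848) - 49785 = -1664*1268 - 49785 = -2109952 - 49785 = -2159737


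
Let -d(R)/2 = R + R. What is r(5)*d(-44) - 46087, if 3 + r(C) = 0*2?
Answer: -46615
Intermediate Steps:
r(C) = -3 (r(C) = -3 + 0*2 = -3 + 0 = -3)
d(R) = -4*R (d(R) = -2*(R + R) = -4*R)
r(5)*d(-44) - 46087 = -(-12)*(-44) - 46087 = -3*176 - 46087 = -528 - 46087 = -46615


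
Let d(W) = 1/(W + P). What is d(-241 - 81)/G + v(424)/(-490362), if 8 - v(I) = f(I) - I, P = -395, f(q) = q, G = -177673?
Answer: -169773661/10411328471307 ≈ -1.6307e-5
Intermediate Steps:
d(W) = 1/(-395 + W) (d(W) = 1/(W - 395) = 1/(-395 + W))
v(I) = 8 (v(I) = 8 - (I - I) = 8 - 1*0 = 8 + 0 = 8)
d(-241 - 81)/G + v(424)/(-490362) = 1/(-395 + (-241 - 81)*(-177673)) + 8/(-490362) = -1/177673/(-395 - 322) + 8*(-1/490362) = -1/177673/(-717) - 4/245181 = -1/717*(-1/177673) - 4/245181 = 1/127391541 - 4/245181 = -169773661/10411328471307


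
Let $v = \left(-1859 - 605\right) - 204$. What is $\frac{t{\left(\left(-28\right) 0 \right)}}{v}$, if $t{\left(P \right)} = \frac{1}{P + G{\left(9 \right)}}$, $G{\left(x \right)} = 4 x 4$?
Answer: $- \frac{1}{384192} \approx -2.6029 \cdot 10^{-6}$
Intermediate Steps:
$G{\left(x \right)} = 16 x$
$v = -2668$ ($v = -2464 - 204 = -2668$)
$t{\left(P \right)} = \frac{1}{144 + P}$ ($t{\left(P \right)} = \frac{1}{P + 16 \cdot 9} = \frac{1}{P + 144} = \frac{1}{144 + P}$)
$\frac{t{\left(\left(-28\right) 0 \right)}}{v} = \frac{1}{\left(144 - 0\right) \left(-2668\right)} = \frac{1}{144 + 0} \left(- \frac{1}{2668}\right) = \frac{1}{144} \left(- \frac{1}{2668}\right) = - \frac{1}{384192}$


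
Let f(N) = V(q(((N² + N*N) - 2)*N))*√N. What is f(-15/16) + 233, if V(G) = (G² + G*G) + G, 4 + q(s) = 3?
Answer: 233 + I*√15/4 ≈ 233.0 + 0.96825*I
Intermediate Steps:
q(s) = -1 (q(s) = -4 + 3 = -1)
V(G) = G + 2*G² (V(G) = (G² + G²) + G = 2*G² + G = G + 2*G²)
f(N) = √N (f(N) = (-(1 + 2*(-1)))*√N = (-(1 - 2))*√N = (-1*(-1))*√N = 1*√N = √N)
f(-15/16) + 233 = √(-15/16) + 233 = I*√15/4 + 233 = 233 + I*√15/4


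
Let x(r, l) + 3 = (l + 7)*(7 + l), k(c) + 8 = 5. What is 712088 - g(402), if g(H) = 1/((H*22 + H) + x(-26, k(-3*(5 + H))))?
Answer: 6593222791/9259 ≈ 7.1209e+5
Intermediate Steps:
k(c) = -3 (k(c) = -8 + 5 = -3)
x(r, l) = -3 + (7 + l)² (x(r, l) = -3 + (l + 7)*(7 + l) = -3 + (7 + l)*(7 + l) = -3 + (7 + l)²)
g(H) = 1/(13 + 23*H) (g(H) = 1/((H*22 + H) + (-3 + (7 - 3)²)) = 1/((22*H + H) + (-3 + 4²)) = 1/(23*H + (-3 + 16)) = 1/(23*H + 13) = 1/(13 + 23*H))
712088 - g(402) = 712088 - 1/(13 + 23*402) = 712088 - 1/(13 + 9246) = 712088 - 1/9259 = 6593222791/9259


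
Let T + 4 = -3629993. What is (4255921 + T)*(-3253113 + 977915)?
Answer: -1424101032952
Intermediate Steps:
T = -3629997 (T = -4 - 3629993 = -3629997)
(4255921 + T)*(-3253113 + 977915) = (4255921 - 3629997)*(-3253113 + 977915) = 625924*(-2275198) = -1424101032952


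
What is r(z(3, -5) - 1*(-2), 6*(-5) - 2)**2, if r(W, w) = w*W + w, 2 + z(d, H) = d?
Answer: 16384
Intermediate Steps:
z(d, H) = -2 + d
r(W, w) = w + W*w (r(W, w) = W*w + w = w + W*w)
r(z(3, -5) - 1*(-2), 6*(-5) - 2)**2 = ((6*(-5) - 2)*(1 + ((-2 + 3) - 1*(-2))))**2 = ((-30 - 2)*(1 + (1 + 2)))**2 = (-32*(1 + 3))**2 = (-32*4)**2 = (-128)**2 = 16384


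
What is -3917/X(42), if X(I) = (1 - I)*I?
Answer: 3917/1722 ≈ 2.2747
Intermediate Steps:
X(I) = I*(1 - I)
-3917/X(42) = -3917*1/(42*(1 - 1*42)) = -3917*1/(42*(1 - 42)) = -3917/(42*(-41)) = -3917/(-1722) = -3917*(-1/1722) = 3917/1722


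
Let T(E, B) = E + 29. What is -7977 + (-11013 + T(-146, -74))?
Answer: -19107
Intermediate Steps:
T(E, B) = 29 + E
-7977 + (-11013 + T(-146, -74)) = -7977 + (-11013 + (29 - 146)) = -7977 + (-11013 - 117) = -7977 - 11130 = -19107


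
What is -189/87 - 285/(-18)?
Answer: 2377/174 ≈ 13.661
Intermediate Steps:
-189/87 - 285/(-18) = -189*1/87 - 285*(-1/18) = -63/29 + 95/6 = 2377/174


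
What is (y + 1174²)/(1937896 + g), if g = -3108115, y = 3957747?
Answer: -5336023/1170219 ≈ -4.5599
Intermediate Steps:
(y + 1174²)/(1937896 + g) = (3957747 + 1174²)/(1937896 - 3108115) = (3957747 + 1378276)/(-1170219) = 5336023*(-1/1170219) = -5336023/1170219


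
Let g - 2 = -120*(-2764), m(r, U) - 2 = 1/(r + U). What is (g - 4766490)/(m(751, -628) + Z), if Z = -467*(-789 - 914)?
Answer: -38962956/6987305 ≈ -5.5762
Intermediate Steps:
m(r, U) = 2 + 1/(U + r) (m(r, U) = 2 + 1/(r + U) = 2 + 1/(U + r))
g = 331682 (g = 2 - 120*(-2764) = 2 + 331680 = 331682)
Z = 795301 (Z = -467*(-1703) = 795301)
(g - 4766490)/(m(751, -628) + Z) = (331682 - 4766490)/((1 + 2*(-628) + 2*751)/(-628 + 751) + 795301) = -4434808/((1 - 1256 + 1502)/123 + 795301) = -4434808/((1/123)*247 + 795301) = -4434808/(247/123 + 795301) = -4434808/97822270/123 = -4434808*123/97822270 = -38962956/6987305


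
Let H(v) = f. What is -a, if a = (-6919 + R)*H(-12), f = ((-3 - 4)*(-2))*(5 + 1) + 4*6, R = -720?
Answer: 825012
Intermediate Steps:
f = 108 (f = -7*(-2)*6 + 24 = 14*6 + 24 = 84 + 24 = 108)
H(v) = 108
a = -825012 (a = (-6919 - 720)*108 = -7639*108 = -825012)
-a = -1*(-825012) = 825012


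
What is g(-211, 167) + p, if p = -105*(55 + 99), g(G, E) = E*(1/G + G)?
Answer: -10847044/211 ≈ -51408.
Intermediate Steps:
g(G, E) = E*(G + 1/G)
p = -16170 (p = -105*154 = -16170)
g(-211, 167) + p = (167*(-211) + 167/(-211)) - 16170 = (-35237 + 167*(-1/211)) - 16170 = (-35237 - 167/211) - 16170 = -7435174/211 - 16170 = -10847044/211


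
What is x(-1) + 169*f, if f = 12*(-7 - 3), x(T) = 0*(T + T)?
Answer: -20280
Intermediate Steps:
x(T) = 0 (x(T) = 0*(2*T) = 0)
f = -120 (f = 12*(-10) = -120)
x(-1) + 169*f = 0 + 169*(-120) = 0 - 20280 = -20280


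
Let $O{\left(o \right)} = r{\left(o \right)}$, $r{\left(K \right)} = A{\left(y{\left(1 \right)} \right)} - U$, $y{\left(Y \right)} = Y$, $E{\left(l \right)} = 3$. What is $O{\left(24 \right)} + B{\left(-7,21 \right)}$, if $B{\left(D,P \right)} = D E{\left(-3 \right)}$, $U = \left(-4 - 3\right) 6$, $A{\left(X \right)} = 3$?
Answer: $24$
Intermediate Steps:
$U = -42$ ($U = \left(-7\right) 6 = -42$)
$r{\left(K \right)} = 45$ ($r{\left(K \right)} = 3 - -42 = 3 + 42 = 45$)
$O{\left(o \right)} = 45$
$B{\left(D,P \right)} = 3 D$ ($B{\left(D,P \right)} = D 3 = 3 D$)
$O{\left(24 \right)} + B{\left(-7,21 \right)} = 45 + 3 \left(-7\right) = 45 - 21 = 24$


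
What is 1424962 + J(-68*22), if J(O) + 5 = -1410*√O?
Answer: 1424957 - 2820*I*√374 ≈ 1.425e+6 - 54536.0*I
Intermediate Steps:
J(O) = -5 - 1410*√O
1424962 + J(-68*22) = 1424962 + (-5 - 1410*2*I*√374) = 1424962 + (-5 - 2820*I*√374) = 1424957 - 2820*I*√374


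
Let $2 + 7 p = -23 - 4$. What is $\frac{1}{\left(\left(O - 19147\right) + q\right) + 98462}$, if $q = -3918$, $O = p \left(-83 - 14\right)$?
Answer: $\frac{7}{530592} \approx 1.3193 \cdot 10^{-5}$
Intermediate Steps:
$p = - \frac{29}{7}$ ($p = - \frac{2}{7} + \frac{-23 - 4}{7} = - \frac{2}{7} + \frac{1}{7} \left(-27\right) = - \frac{2}{7} - \frac{27}{7} = - \frac{29}{7} \approx -4.1429$)
$O = \frac{2813}{7}$ ($O = - \frac{29 \left(-83 - 14\right)}{7} = \left(- \frac{29}{7}\right) \left(-97\right) = \frac{2813}{7} \approx 401.86$)
$\frac{1}{\left(\left(O - 19147\right) + q\right) + 98462} = \frac{1}{\left(\left(\frac{2813}{7} - 19147\right) - 3918\right) + 98462} = \frac{1}{\left(- \frac{131216}{7} - 3918\right) + 98462} = \frac{1}{- \frac{158642}{7} + 98462} = \frac{1}{\frac{530592}{7}} = \frac{7}{530592}$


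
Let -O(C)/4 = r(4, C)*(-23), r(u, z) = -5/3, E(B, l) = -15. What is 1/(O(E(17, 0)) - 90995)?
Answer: -3/273445 ≈ -1.0971e-5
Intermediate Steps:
r(u, z) = -5/3 (r(u, z) = -5*1/3 = -5/3)
O(C) = -460/3 (O(C) = -(-20)*(-23)/3 = -4*115/3 = -460/3)
1/(O(E(17, 0)) - 90995) = 1/(-460/3 - 90995) = 1/(-273445/3) = -3/273445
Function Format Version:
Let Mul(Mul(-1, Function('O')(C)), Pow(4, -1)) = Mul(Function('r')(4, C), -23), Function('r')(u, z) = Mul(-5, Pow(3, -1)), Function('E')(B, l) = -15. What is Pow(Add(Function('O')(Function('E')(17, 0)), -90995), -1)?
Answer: Rational(-3, 273445) ≈ -1.0971e-5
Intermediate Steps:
Function('r')(u, z) = Rational(-5, 3) (Function('r')(u, z) = Mul(-5, Rational(1, 3)) = Rational(-5, 3))
Function('O')(C) = Rational(-460, 3) (Function('O')(C) = Mul(-4, Mul(Rational(-5, 3), -23)) = Mul(-4, Rational(115, 3)) = Rational(-460, 3))
Pow(Add(Function('O')(Function('E')(17, 0)), -90995), -1) = Pow(Add(Rational(-460, 3), -90995), -1) = Pow(Rational(-273445, 3), -1) = Rational(-3, 273445)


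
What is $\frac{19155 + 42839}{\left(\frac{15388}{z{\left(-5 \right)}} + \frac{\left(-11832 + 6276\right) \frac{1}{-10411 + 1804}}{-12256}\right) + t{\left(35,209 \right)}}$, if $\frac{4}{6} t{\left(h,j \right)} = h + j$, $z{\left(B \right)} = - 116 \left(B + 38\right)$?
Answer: $\frac{521531934026928}{3045200798549} \approx 171.26$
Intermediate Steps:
$z{\left(B \right)} = -4408 - 116 B$ ($z{\left(B \right)} = - 116 \left(38 + B\right) = -4408 - 116 B$)
$t{\left(h,j \right)} = \frac{3 h}{2} + \frac{3 j}{2}$ ($t{\left(h,j \right)} = \frac{3 \left(h + j\right)}{2} = \frac{3 h}{2} + \frac{3 j}{2}$)
$\frac{19155 + 42839}{\left(\frac{15388}{z{\left(-5 \right)}} + \frac{\left(-11832 + 6276\right) \frac{1}{-10411 + 1804}}{-12256}\right) + t{\left(35,209 \right)}} = \frac{19155 + 42839}{\left(\frac{15388}{-4408 - -580} + \frac{\left(-11832 + 6276\right) \frac{1}{-10411 + 1804}}{-12256}\right) + \left(\frac{3}{2} \cdot 35 + \frac{3}{2} \cdot 209\right)} = \frac{61994}{\left(\frac{15388}{-4408 + 580} + - \frac{5556}{-8607} \left(- \frac{1}{12256}\right)\right) + \left(\frac{105}{2} + \frac{627}{2}\right)} = \frac{61994}{\left(\frac{15388}{-3828} + \left(-5556\right) \left(- \frac{1}{8607}\right) \left(- \frac{1}{12256}\right)\right) + 366} = \frac{61994}{\left(15388 \left(- \frac{1}{3828}\right) + \frac{1852}{2869} \left(- \frac{1}{12256}\right)\right) + 366} = \frac{61994}{\left(- \frac{3847}{957} - \frac{463}{8790616}\right) + 366} = \frac{61994}{- \frac{33817942843}{8412619512} + 366} = \frac{61994}{\frac{3045200798549}{8412619512}} = 61994 \cdot \frac{8412619512}{3045200798549} = \frac{521531934026928}{3045200798549}$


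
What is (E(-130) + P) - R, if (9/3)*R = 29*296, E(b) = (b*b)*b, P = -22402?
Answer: -6666790/3 ≈ -2.2223e+6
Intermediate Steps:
E(b) = b³ (E(b) = b²*b = b³)
R = 8584/3 (R = (29*296)/3 = (⅓)*8584 = 8584/3 ≈ 2861.3)
(E(-130) + P) - R = ((-130)³ - 22402) - 1*8584/3 = (-2197000 - 22402) - 8584/3 = -2219402 - 8584/3 = -6666790/3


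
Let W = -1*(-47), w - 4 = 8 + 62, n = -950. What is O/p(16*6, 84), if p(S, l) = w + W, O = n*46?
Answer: -43700/121 ≈ -361.16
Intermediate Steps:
w = 74 (w = 4 + (8 + 62) = 4 + 70 = 74)
W = 47
O = -43700 (O = -950*46 = -43700)
p(S, l) = 121 (p(S, l) = 74 + 47 = 121)
O/p(16*6, 84) = -43700/121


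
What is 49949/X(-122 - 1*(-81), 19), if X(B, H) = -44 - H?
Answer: -49949/63 ≈ -792.84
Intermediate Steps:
49949/X(-122 - 1*(-81), 19) = 49949/(-44 - 1*19) = 49949/(-44 - 19) = 49949/(-63) = 49949*(-1/63) = -49949/63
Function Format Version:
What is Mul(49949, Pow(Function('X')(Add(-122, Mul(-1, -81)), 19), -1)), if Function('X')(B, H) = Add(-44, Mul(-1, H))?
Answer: Rational(-49949, 63) ≈ -792.84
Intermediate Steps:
Mul(49949, Pow(Function('X')(Add(-122, Mul(-1, -81)), 19), -1)) = Mul(49949, Pow(Add(-44, Mul(-1, 19)), -1)) = Mul(49949, Pow(Add(-44, -19), -1)) = Mul(49949, Pow(-63, -1)) = Mul(49949, Rational(-1, 63)) = Rational(-49949, 63)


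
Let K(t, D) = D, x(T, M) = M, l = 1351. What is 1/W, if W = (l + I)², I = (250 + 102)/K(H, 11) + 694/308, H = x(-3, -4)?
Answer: 23716/45509262241 ≈ 5.2113e-7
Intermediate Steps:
H = -4
I = 5275/154 (I = (250 + 102)/11 + 694/308 = 352*(1/11) + 694*(1/308) = 32 + 347/154 = 5275/154 ≈ 34.253)
W = 45509262241/23716 (W = (1351 + 5275/154)² = (213329/154)² = 45509262241/23716 ≈ 1.9189e+6)
1/W = 1/(45509262241/23716) = 23716/45509262241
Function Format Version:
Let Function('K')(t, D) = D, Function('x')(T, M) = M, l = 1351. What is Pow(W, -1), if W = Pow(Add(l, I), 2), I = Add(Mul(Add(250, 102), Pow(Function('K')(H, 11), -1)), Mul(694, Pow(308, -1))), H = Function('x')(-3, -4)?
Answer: Rational(23716, 45509262241) ≈ 5.2113e-7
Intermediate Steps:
H = -4
I = Rational(5275, 154) (I = Add(Mul(Add(250, 102), Pow(11, -1)), Mul(694, Pow(308, -1))) = Add(Mul(352, Rational(1, 11)), Mul(694, Rational(1, 308))) = Add(32, Rational(347, 154)) = Rational(5275, 154) ≈ 34.253)
W = Rational(45509262241, 23716) (W = Pow(Add(1351, Rational(5275, 154)), 2) = Pow(Rational(213329, 154), 2) = Rational(45509262241, 23716) ≈ 1.9189e+6)
Pow(W, -1) = Pow(Rational(45509262241, 23716), -1) = Rational(23716, 45509262241)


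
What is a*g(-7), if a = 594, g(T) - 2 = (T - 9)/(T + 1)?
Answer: 2772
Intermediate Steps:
g(T) = 2 + (-9 + T)/(1 + T) (g(T) = 2 + (T - 9)/(T + 1) = 2 + (-9 + T)/(1 + T))
a*g(-7) = 594*((-7 + 3*(-7))/(1 - 7)) = 594*((-7 - 21)/(-6)) = 594*(-1/6*(-28)) = 594*(14/3) = 2772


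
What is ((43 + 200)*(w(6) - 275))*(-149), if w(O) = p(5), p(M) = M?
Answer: 9775890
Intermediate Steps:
w(O) = 5
((43 + 200)*(w(6) - 275))*(-149) = ((43 + 200)*(5 - 275))*(-149) = (243*(-270))*(-149) = -65610*(-149) = 9775890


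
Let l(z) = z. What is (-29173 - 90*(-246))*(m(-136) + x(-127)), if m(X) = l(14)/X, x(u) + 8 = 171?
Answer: -77904541/68 ≈ -1.1457e+6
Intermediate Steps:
x(u) = 163 (x(u) = -8 + 171 = 163)
m(X) = 14/X
(-29173 - 90*(-246))*(m(-136) + x(-127)) = (-29173 - 90*(-246))*(14/(-136) + 163) = (-29173 + 22140)*(14*(-1/136) + 163) = -7033*(-7/68 + 163) = -7033*11077/68 = -77904541/68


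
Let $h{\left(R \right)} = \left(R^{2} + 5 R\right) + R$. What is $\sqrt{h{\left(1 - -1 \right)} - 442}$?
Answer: $i \sqrt{426} \approx 20.64 i$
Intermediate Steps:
$h{\left(R \right)} = R^{2} + 6 R$
$\sqrt{h{\left(1 - -1 \right)} - 442} = \sqrt{\left(1 - -1\right) \left(6 + \left(1 - -1\right)\right) - 442} = \sqrt{\left(1 + 1\right) \left(6 + \left(1 + 1\right)\right) - 442} = \sqrt{2 \left(6 + 2\right) - 442} = \sqrt{2 \cdot 8 - 442} = \sqrt{16 - 442} = \sqrt{-426} = i \sqrt{426}$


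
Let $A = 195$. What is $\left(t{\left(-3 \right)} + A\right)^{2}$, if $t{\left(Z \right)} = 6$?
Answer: $40401$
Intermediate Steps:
$\left(t{\left(-3 \right)} + A\right)^{2} = \left(6 + 195\right)^{2} = 201^{2} = 40401$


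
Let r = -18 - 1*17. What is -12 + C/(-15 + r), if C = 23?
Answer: -623/50 ≈ -12.460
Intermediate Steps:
r = -35 (r = -18 - 17 = -35)
-12 + C/(-15 + r) = -12 + 23/(-15 - 35) = -12 + 23/(-50) = -12 - 1/50*23 = -12 - 23/50 = -623/50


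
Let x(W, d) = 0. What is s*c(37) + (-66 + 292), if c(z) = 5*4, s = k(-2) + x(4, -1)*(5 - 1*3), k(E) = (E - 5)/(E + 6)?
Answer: 191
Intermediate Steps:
k(E) = (-5 + E)/(6 + E)
s = -7/4 (s = (-5 - 2)/(6 - 2) + 0*(5 - 1*3) = -7/4 + 0*(5 - 3) = (¼)*(-7) + 0*2 = -7/4 + 0 = -7/4 ≈ -1.7500)
c(z) = 20
s*c(37) + (-66 + 292) = -7/4*20 + (-66 + 292) = -35 + 226 = 191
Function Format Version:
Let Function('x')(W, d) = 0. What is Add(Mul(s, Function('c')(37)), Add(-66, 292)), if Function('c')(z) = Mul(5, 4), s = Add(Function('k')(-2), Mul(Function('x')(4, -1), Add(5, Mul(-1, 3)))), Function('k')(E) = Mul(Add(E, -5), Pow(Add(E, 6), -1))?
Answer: 191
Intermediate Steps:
Function('k')(E) = Mul(Pow(Add(6, E), -1), Add(-5, E)) (Function('k')(E) = Mul(Add(-5, E), Pow(Add(6, E), -1)) = Mul(Pow(Add(6, E), -1), Add(-5, E)))
s = Rational(-7, 4) (s = Add(Mul(Pow(Add(6, -2), -1), Add(-5, -2)), Mul(0, Add(5, Mul(-1, 3)))) = Add(Mul(Pow(4, -1), -7), Mul(0, Add(5, -3))) = Add(Mul(Rational(1, 4), -7), Mul(0, 2)) = Add(Rational(-7, 4), 0) = Rational(-7, 4) ≈ -1.7500)
Function('c')(z) = 20
Add(Mul(s, Function('c')(37)), Add(-66, 292)) = Add(Mul(Rational(-7, 4), 20), Add(-66, 292)) = Add(-35, 226) = 191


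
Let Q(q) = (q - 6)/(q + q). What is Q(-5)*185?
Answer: 407/2 ≈ 203.50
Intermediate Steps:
Q(q) = (-6 + q)/(2*q) (Q(q) = (-6 + q)/((2*q)) = (-6 + q)*(1/(2*q)) = (-6 + q)/(2*q))
Q(-5)*185 = ((1/2)*(-6 - 5)/(-5))*185 = ((1/2)*(-1/5)*(-11))*185 = (11/10)*185 = 407/2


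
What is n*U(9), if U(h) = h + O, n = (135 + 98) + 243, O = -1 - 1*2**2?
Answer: 1904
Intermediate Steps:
O = -5 (O = -1 - 1*4 = -1 - 4 = -5)
n = 476 (n = 233 + 243 = 476)
U(h) = -5 + h (U(h) = h - 5 = -5 + h)
n*U(9) = 476*(-5 + 9) = 476*4 = 1904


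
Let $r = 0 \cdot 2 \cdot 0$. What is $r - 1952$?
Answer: $-1952$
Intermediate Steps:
$r = 0$ ($r = 0 \cdot 0 = 0$)
$r - 1952 = 0 - 1952 = -1952$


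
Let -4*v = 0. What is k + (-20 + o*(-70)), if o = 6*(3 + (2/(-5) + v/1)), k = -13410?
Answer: -14522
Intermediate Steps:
v = 0 (v = -¼*0 = 0)
o = 78/5 (o = 6*(3 + (2/(-5) + 0/1)) = 6*(3 + (2*(-⅕) + 0*1)) = 6*(3 + (-⅖ + 0)) = 6*(3 - ⅖) = 6*(13/5) = 78/5 ≈ 15.600)
k + (-20 + o*(-70)) = -13410 + (-20 + (78/5)*(-70)) = -13410 + (-20 - 1092) = -13410 - 1112 = -14522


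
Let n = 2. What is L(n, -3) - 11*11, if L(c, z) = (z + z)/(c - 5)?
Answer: -119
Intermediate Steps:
L(c, z) = 2*z/(-5 + c) (L(c, z) = (2*z)/(-5 + c) = 2*z/(-5 + c))
L(n, -3) - 11*11 = 2*(-3)/(-5 + 2) - 11*11 = 2*(-3)/(-3) - 121 = 2*(-3)*(-1/3) - 121 = 2 - 121 = -119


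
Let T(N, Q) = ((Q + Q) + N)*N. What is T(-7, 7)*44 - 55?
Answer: -2211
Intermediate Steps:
T(N, Q) = N*(N + 2*Q) (T(N, Q) = (2*Q + N)*N = (N + 2*Q)*N = N*(N + 2*Q))
T(-7, 7)*44 - 55 = -7*(-7 + 2*7)*44 - 55 = -7*(-7 + 14)*44 - 55 = -7*7*44 - 55 = -49*44 - 55 = -2156 - 55 = -2211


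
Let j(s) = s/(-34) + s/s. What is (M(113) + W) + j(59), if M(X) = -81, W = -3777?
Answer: -131197/34 ≈ -3858.7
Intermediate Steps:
j(s) = 1 - s/34 (j(s) = s*(-1/34) + 1 = -s/34 + 1 = 1 - s/34)
(M(113) + W) + j(59) = (-81 - 3777) + (1 - 1/34*59) = -3858 + (1 - 59/34) = -3858 - 25/34 = -131197/34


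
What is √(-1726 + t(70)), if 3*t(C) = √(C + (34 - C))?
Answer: √(-15534 + 3*√34)/3 ≈ 41.522*I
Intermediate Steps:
t(C) = √34/3 (t(C) = √(C + (34 - C))/3 = √34/3)
√(-1726 + t(70)) = √(-1726 + √34/3)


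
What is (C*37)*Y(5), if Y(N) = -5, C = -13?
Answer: 2405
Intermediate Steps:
(C*37)*Y(5) = -13*37*(-5) = -481*(-5) = 2405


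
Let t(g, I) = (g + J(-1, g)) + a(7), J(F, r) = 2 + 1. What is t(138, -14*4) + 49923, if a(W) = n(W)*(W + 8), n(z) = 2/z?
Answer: 350478/7 ≈ 50068.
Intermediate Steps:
J(F, r) = 3
a(W) = 2*(8 + W)/W (a(W) = (2/W)*(W + 8) = (2/W)*(8 + W) = 2*(8 + W)/W)
t(g, I) = 51/7 + g (t(g, I) = (g + 3) + (2 + 16/7) = (3 + g) + (2 + 16*(⅐)) = (3 + g) + (2 + 16/7) = (3 + g) + 30/7 = 51/7 + g)
t(138, -14*4) + 49923 = (51/7 + 138) + 49923 = 1017/7 + 49923 = 350478/7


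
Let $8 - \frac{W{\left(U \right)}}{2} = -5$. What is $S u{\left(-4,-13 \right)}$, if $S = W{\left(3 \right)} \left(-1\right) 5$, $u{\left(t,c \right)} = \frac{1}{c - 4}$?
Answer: $\frac{130}{17} \approx 7.6471$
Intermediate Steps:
$u{\left(t,c \right)} = \frac{1}{-4 + c}$
$W{\left(U \right)} = 26$ ($W{\left(U \right)} = 16 - -10 = 16 + 10 = 26$)
$S = -130$ ($S = 26 \left(-1\right) 5 = \left(-26\right) 5 = -130$)
$S u{\left(-4,-13 \right)} = - \frac{130}{-4 - 13} = - \frac{130}{-17} = \left(-130\right) \left(- \frac{1}{17}\right) = \frac{130}{17}$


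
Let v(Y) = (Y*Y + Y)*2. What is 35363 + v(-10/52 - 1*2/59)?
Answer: 41606915925/1176578 ≈ 35363.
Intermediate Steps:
v(Y) = 2*Y + 2*Y² (v(Y) = (Y² + Y)*2 = (Y + Y²)*2 = 2*Y + 2*Y²)
35363 + v(-10/52 - 1*2/59) = 35363 + 2*(-10/52 - 1*2/59)*(1 + (-10/52 - 1*2/59)) = 35363 + 2*(-10*1/52 - 2*1/59)*(1 + (-10*1/52 - 2*1/59)) = 35363 + 2*(-5/26 - 2/59)*(1 + (-5/26 - 2/59)) = 35363 + 2*(-347/1534)*(1 - 347/1534) = 35363 + 2*(-347/1534)*(1187/1534) = 35363 - 411889/1176578 = 41606915925/1176578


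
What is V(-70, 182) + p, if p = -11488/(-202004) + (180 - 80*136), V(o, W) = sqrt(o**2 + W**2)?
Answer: -540357828/50501 + 14*sqrt(194) ≈ -10505.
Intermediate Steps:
V(o, W) = sqrt(W**2 + o**2)
p = -540357828/50501 (p = -11488*(-1/202004) + (180 - 10880) = 2872/50501 - 10700 = -540357828/50501 ≈ -10700.)
V(-70, 182) + p = sqrt(182**2 + (-70)**2) - 540357828/50501 = sqrt(33124 + 4900) - 540357828/50501 = sqrt(38024) - 540357828/50501 = 14*sqrt(194) - 540357828/50501 = -540357828/50501 + 14*sqrt(194)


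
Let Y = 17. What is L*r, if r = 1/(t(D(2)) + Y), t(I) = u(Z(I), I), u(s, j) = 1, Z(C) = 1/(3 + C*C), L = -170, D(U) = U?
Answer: -85/9 ≈ -9.4444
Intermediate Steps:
Z(C) = 1/(3 + C**2)
t(I) = 1
r = 1/18 (r = 1/(1 + 17) = 1/18 ≈ 0.055556)
L*r = -170*1/18 = -85/9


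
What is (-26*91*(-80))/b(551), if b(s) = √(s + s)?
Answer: 94640*√1102/551 ≈ 5701.8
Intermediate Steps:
b(s) = √2*√s (b(s) = √(2*s) = √2*√s)
(-26*91*(-80))/b(551) = (-26*91*(-80))/((√2*√551)) = (-2366*(-80))/(√1102) = 189280*(√1102/1102) = 94640*√1102/551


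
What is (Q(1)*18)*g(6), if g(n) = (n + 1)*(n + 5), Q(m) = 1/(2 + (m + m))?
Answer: 693/2 ≈ 346.50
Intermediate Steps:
Q(m) = 1/(2 + 2*m)
g(n) = (1 + n)*(5 + n)
(Q(1)*18)*g(6) = ((1/(2*(1 + 1)))*18)*(5 + 6² + 6*6) = (((½)/2)*18)*(5 + 36 + 36) = (((½)*(½))*18)*77 = ((¼)*18)*77 = (9/2)*77 = 693/2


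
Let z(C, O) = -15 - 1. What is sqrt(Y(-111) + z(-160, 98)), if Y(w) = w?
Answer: I*sqrt(127) ≈ 11.269*I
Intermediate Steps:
z(C, O) = -16 (z(C, O) = -15 - 1*1 = -15 - 1 = -16)
sqrt(Y(-111) + z(-160, 98)) = sqrt(-111 - 16) = sqrt(-127) = I*sqrt(127)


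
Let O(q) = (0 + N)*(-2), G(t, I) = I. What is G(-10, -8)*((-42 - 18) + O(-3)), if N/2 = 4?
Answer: 608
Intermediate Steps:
N = 8 (N = 2*4 = 8)
O(q) = -16 (O(q) = (0 + 8)*(-2) = 8*(-2) = -16)
G(-10, -8)*((-42 - 18) + O(-3)) = -8*((-42 - 18) - 16) = -8*(-60 - 16) = -8*(-76) = 608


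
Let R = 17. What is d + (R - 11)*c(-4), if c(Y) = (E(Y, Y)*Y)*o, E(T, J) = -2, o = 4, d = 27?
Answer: 219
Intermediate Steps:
c(Y) = -8*Y (c(Y) = -2*Y*4 = -8*Y)
d + (R - 11)*c(-4) = 27 + (17 - 11)*(-8*(-4)) = 27 + 6*32 = 27 + 192 = 219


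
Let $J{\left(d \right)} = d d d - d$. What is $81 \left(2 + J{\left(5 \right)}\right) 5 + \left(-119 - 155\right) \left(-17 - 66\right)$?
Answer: $72152$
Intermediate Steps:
$J{\left(d \right)} = d^{3} - d$ ($J{\left(d \right)} = d d^{2} - d = d^{3} - d$)
$81 \left(2 + J{\left(5 \right)}\right) 5 + \left(-119 - 155\right) \left(-17 - 66\right) = 81 \left(2 + \left(5^{3} - 5\right)\right) 5 + \left(-119 - 155\right) \left(-17 - 66\right) = 81 \left(2 + \left(125 - 5\right)\right) 5 - -22742 = 81 \left(2 + 120\right) 5 + 22742 = 81 \cdot 122 \cdot 5 + 22742 = 81 \cdot 610 + 22742 = 49410 + 22742 = 72152$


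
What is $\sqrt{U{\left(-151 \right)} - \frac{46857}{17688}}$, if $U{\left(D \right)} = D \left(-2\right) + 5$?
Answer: $\frac{\sqrt{2645023722}}{2948} \approx 17.446$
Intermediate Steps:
$U{\left(D \right)} = 5 - 2 D$ ($U{\left(D \right)} = - 2 D + 5 = 5 - 2 D$)
$\sqrt{U{\left(-151 \right)} - \frac{46857}{17688}} = \sqrt{\left(5 - -302\right) - \frac{46857}{17688}} = \sqrt{\left(5 + 302\right) - \frac{15619}{5896}} = \sqrt{307 - \frac{15619}{5896}} = \sqrt{\frac{1794453}{5896}} = \frac{\sqrt{2645023722}}{2948}$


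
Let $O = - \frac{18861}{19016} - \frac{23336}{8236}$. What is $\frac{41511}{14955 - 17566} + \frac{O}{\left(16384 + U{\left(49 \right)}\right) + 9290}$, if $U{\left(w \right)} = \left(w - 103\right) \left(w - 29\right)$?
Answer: $- \frac{39973495630917469}{2514267929799696} \approx -15.899$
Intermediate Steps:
$U{\left(w \right)} = \left(-103 + w\right) \left(-29 + w\right)$
$O = - \frac{149774143}{39153944}$ ($O = \left(-18861\right) \frac{1}{19016} - \frac{5834}{2059} = - \frac{18861}{19016} - \frac{5834}{2059} = - \frac{149774143}{39153944} \approx -3.8253$)
$\frac{41511}{14955 - 17566} + \frac{O}{\left(16384 + U{\left(49 \right)}\right) + 9290} = \frac{41511}{14955 - 17566} - \frac{149774143}{39153944 \left(\left(16384 + \left(2987 + 49^{2} - 6468\right)\right) + 9290\right)} = \frac{41511}{-2611} - \frac{149774143}{39153944 \left(\left(16384 + \left(2987 + 2401 - 6468\right)\right) + 9290\right)} = 41511 \left(- \frac{1}{2611}\right) - \frac{149774143}{39153944 \left(\left(16384 - 1080\right) + 9290\right)} = - \frac{41511}{2611} - \frac{149774143}{39153944 \left(15304 + 9290\right)} = - \frac{41511}{2611} - \frac{149774143}{39153944 \cdot 24594} = - \frac{41511}{2611} - \frac{149774143}{962952098736} = - \frac{39973495630917469}{2514267929799696}$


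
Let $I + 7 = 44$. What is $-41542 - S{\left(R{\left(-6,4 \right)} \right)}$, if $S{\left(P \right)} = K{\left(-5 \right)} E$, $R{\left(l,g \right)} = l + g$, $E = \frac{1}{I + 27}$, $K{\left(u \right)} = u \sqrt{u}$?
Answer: $-41542 + \frac{5 i \sqrt{5}}{64} \approx -41542.0 + 0.17469 i$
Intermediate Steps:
$I = 37$ ($I = -7 + 44 = 37$)
$K{\left(u \right)} = u^{\frac{3}{2}}$
$E = \frac{1}{64}$ ($E = \frac{1}{37 + 27} = \frac{1}{64} \approx 0.015625$)
$R{\left(l,g \right)} = g + l$
$S{\left(P \right)} = - \frac{5 i \sqrt{5}}{64}$ ($S{\left(P \right)} = \left(-5\right)^{\frac{3}{2}} \cdot \frac{1}{64} = - 5 i \sqrt{5} \cdot \frac{1}{64} = - \frac{5 i \sqrt{5}}{64}$)
$-41542 - S{\left(R{\left(-6,4 \right)} \right)} = -41542 - - \frac{5 i \sqrt{5}}{64} = -41542 + \frac{5 i \sqrt{5}}{64}$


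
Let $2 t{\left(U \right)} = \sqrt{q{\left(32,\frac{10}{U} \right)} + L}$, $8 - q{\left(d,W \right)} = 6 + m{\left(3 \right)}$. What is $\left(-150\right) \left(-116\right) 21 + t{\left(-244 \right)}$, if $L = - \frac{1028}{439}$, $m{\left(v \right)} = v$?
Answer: $365400 + \frac{3 i \sqrt{71557}}{878} \approx 3.654 \cdot 10^{5} + 0.91401 i$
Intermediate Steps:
$q{\left(d,W \right)} = -1$ ($q{\left(d,W \right)} = 8 - \left(6 + 3\right) = 8 - 9 = -1$)
$L = - \frac{1028}{439}$ ($L = \left(-1028\right) \frac{1}{439} = - \frac{1028}{439} \approx -2.3417$)
$t{\left(U \right)} = \frac{3 i \sqrt{71557}}{878}$ ($t{\left(U \right)} = \frac{\sqrt{-1 - \frac{1028}{439}}}{2} = \frac{\sqrt{- \frac{1467}{439}}}{2} = \frac{\frac{3}{439} i \sqrt{71557}}{2} = \frac{3 i \sqrt{71557}}{878}$)
$\left(-150\right) \left(-116\right) 21 + t{\left(-244 \right)} = \left(-150\right) \left(-116\right) 21 + \frac{3 i \sqrt{71557}}{878} = 17400 \cdot 21 + \frac{3 i \sqrt{71557}}{878} = 365400 + \frac{3 i \sqrt{71557}}{878}$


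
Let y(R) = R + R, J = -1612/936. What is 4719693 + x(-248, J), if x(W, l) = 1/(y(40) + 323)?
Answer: 1902036280/403 ≈ 4.7197e+6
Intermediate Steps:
J = -31/18 (J = -1612*1/936 = -31/18 ≈ -1.7222)
y(R) = 2*R
x(W, l) = 1/403 (x(W, l) = 1/(2*40 + 323) = 1/(80 + 323) = 1/403)
4719693 + x(-248, J) = 4719693 + 1/403 = 1902036280/403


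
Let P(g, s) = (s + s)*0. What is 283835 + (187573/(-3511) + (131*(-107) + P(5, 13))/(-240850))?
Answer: 239972659638887/845624350 ≈ 2.8378e+5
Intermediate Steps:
P(g, s) = 0 (P(g, s) = (2*s)*0 = 0)
283835 + (187573/(-3511) + (131*(-107) + P(5, 13))/(-240850)) = 283835 + (187573/(-3511) + (131*(-107) + 0)/(-240850)) = 283835 + (187573*(-1/3511) + (-14017 + 0)*(-1/240850)) = 283835 + (-187573/3511 - 14017*(-1/240850)) = 283835 + (-187573/3511 + 14017/240850) = 283835 - 45127743363/845624350 = 239972659638887/845624350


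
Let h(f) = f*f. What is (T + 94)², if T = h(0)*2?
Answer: 8836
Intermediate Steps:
h(f) = f²
T = 0 (T = 0²*2 = 0*2 = 0)
(T + 94)² = (0 + 94)² = 94² = 8836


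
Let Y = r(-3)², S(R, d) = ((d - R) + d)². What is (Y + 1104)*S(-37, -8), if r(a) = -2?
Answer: 488628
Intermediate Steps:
S(R, d) = (-R + 2*d)²
Y = 4 (Y = (-2)² = 4)
(Y + 1104)*S(-37, -8) = (4 + 1104)*(-37 - 2*(-8))² = 1108*(-37 + 16)² = 1108*(-21)² = 1108*441 = 488628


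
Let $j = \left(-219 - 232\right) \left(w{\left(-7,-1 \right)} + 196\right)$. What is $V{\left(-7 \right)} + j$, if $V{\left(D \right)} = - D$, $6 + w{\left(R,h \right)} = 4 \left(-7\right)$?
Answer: $-73055$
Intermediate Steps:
$w{\left(R,h \right)} = -34$ ($w{\left(R,h \right)} = -6 + 4 \left(-7\right) = -6 - 28 = -34$)
$j = -73062$ ($j = \left(-219 - 232\right) \left(-34 + 196\right) = \left(-451\right) 162 = -73062$)
$V{\left(-7 \right)} + j = \left(-1\right) \left(-7\right) - 73062 = 7 - 73062 = -73055$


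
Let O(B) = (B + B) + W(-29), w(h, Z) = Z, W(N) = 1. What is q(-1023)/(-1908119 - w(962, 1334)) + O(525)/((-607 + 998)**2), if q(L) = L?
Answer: 2163232366/291919084093 ≈ 0.0074104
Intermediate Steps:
O(B) = 1 + 2*B (O(B) = (B + B) + 1 = 2*B + 1 = 1 + 2*B)
q(-1023)/(-1908119 - w(962, 1334)) + O(525)/((-607 + 998)**2) = -1023/(-1908119 - 1*1334) + (1 + 2*525)/((-607 + 998)**2) = -1023/(-1908119 - 1334) + (1 + 1050)/(391**2) = -1023/(-1909453) + 1051/152881 = -1023*(-1/1909453) + 1051*(1/152881) = 1023/1909453 + 1051/152881 = 2163232366/291919084093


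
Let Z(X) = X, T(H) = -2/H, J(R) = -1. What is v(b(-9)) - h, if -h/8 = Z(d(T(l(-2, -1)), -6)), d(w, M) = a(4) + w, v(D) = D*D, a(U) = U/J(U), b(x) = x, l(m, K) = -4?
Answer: 53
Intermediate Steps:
a(U) = -U (a(U) = U/(-1) = U*(-1) = -U)
v(D) = D**2
d(w, M) = -4 + w (d(w, M) = -1*4 + w = -4 + w)
h = 28 (h = -8*(-4 - 2/(-4)) = -8*(-4 - 2*(-1/4)) = -8*(-4 + 1/2) = -8*(-7/2) = 28)
v(b(-9)) - h = (-9)**2 - 1*28 = 81 - 28 = 53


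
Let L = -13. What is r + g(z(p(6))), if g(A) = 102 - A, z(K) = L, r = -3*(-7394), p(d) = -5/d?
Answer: 22297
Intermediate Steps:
r = 22182
z(K) = -13
r + g(z(p(6))) = 22182 + (102 - 1*(-13)) = 22182 + (102 + 13) = 22182 + 115 = 22297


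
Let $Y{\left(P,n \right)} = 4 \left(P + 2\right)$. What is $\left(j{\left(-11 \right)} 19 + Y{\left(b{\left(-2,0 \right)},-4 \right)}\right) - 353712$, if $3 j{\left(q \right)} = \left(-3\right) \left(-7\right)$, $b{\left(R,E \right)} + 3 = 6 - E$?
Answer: $-353559$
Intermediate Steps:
$b{\left(R,E \right)} = 3 - E$ ($b{\left(R,E \right)} = -3 - \left(-6 + E\right) = 3 - E$)
$j{\left(q \right)} = 7$ ($j{\left(q \right)} = \frac{\left(-3\right) \left(-7\right)}{3} = \frac{1}{3} \cdot 21 = 7$)
$Y{\left(P,n \right)} = 8 + 4 P$ ($Y{\left(P,n \right)} = 4 \left(2 + P\right) = 8 + 4 P$)
$\left(j{\left(-11 \right)} 19 + Y{\left(b{\left(-2,0 \right)},-4 \right)}\right) - 353712 = \left(7 \cdot 19 + \left(8 + 4 \left(3 - 0\right)\right)\right) - 353712 = \left(133 + \left(8 + 4 \left(3 + 0\right)\right)\right) - 353712 = \left(133 + \left(8 + 4 \cdot 3\right)\right) - 353712 = \left(133 + \left(8 + 12\right)\right) - 353712 = \left(133 + 20\right) - 353712 = 153 - 353712 = -353559$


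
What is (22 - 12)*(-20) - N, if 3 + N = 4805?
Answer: -5002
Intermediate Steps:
N = 4802 (N = -3 + 4805 = 4802)
(22 - 12)*(-20) - N = (22 - 12)*(-20) - 1*4802 = 10*(-20) - 4802 = -200 - 4802 = -5002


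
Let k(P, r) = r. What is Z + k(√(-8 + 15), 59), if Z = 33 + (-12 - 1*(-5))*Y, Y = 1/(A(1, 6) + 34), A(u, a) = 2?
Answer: 3305/36 ≈ 91.806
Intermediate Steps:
Y = 1/36 (Y = 1/(2 + 34) = 1/36 ≈ 0.027778)
Z = 1181/36 (Z = 33 + (-12 - 1*(-5))*(1/36) = 33 + (-12 + 5)*(1/36) = 33 - 7*1/36 = 33 - 7/36 = 1181/36 ≈ 32.806)
Z + k(√(-8 + 15), 59) = 1181/36 + 59 = 3305/36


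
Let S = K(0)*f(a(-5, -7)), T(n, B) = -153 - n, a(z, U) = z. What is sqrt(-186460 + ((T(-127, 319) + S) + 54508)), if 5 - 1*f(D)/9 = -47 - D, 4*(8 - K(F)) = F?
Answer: I*sqrt(128594) ≈ 358.6*I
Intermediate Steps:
K(F) = 8 - F/4
f(D) = 468 + 9*D (f(D) = 45 - 9*(-47 - D) = 45 + (423 + 9*D) = 468 + 9*D)
S = 3384 (S = (8 - 1/4*0)*(468 + 9*(-5)) = (8 + 0)*(468 - 45) = 8*423 = 3384)
sqrt(-186460 + ((T(-127, 319) + S) + 54508)) = sqrt(-186460 + (((-153 - 1*(-127)) + 3384) + 54508)) = sqrt(-186460 + (((-153 + 127) + 3384) + 54508)) = sqrt(-186460 + ((-26 + 3384) + 54508)) = sqrt(-186460 + (3358 + 54508)) = sqrt(-186460 + 57866) = sqrt(-128594) = I*sqrt(128594)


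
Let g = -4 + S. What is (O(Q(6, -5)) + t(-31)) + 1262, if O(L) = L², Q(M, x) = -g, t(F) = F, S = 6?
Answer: 1235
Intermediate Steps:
g = 2 (g = -4 + 6 = 2)
Q(M, x) = -2 (Q(M, x) = -1*2 = -2)
(O(Q(6, -5)) + t(-31)) + 1262 = ((-2)² - 31) + 1262 = (4 - 31) + 1262 = -27 + 1262 = 1235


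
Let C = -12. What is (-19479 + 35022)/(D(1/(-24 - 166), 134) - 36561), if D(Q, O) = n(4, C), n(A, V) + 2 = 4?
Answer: -15543/36559 ≈ -0.42515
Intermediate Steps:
n(A, V) = 2 (n(A, V) = -2 + 4 = 2)
D(Q, O) = 2
(-19479 + 35022)/(D(1/(-24 - 166), 134) - 36561) = (-19479 + 35022)/(2 - 36561) = 15543/(-36559) = 15543*(-1/36559) = -15543/36559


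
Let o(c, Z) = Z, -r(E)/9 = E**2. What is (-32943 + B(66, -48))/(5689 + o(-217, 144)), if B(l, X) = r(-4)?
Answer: -33087/5833 ≈ -5.6724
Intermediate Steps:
r(E) = -9*E**2
B(l, X) = -144 (B(l, X) = -9*(-4)**2 = -9*16 = -144)
(-32943 + B(66, -48))/(5689 + o(-217, 144)) = (-32943 - 144)/(5689 + 144) = -33087/5833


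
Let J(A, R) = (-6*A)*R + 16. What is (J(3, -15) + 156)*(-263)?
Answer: -116246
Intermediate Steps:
J(A, R) = 16 - 6*A*R (J(A, R) = -6*A*R + 16 = 16 - 6*A*R)
(J(3, -15) + 156)*(-263) = ((16 - 6*3*(-15)) + 156)*(-263) = ((16 + 270) + 156)*(-263) = (286 + 156)*(-263) = 442*(-263) = -116246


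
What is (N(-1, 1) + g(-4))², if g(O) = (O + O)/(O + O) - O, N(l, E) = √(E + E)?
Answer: (5 + √2)² ≈ 41.142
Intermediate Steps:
N(l, E) = √2*√E (N(l, E) = √(2*E) = √2*√E)
g(O) = 1 - O (g(O) = (2*O)/((2*O)) - O = (2*O)*(1/(2*O)) - O = 1 - O)
(N(-1, 1) + g(-4))² = (√2*√1 + (1 - 1*(-4)))² = (√2*1 + (1 + 4))² = (√2 + 5)² = (5 + √2)²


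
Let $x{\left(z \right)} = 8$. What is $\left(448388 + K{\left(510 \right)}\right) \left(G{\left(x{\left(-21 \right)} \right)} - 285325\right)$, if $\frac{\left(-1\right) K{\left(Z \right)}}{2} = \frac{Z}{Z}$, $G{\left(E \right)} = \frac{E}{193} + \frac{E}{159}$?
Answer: $- \frac{1308654217033058}{10229} \approx -1.2794 \cdot 10^{11}$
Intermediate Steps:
$G{\left(E \right)} = \frac{352 E}{30687}$ ($G{\left(E \right)} = E \frac{1}{193} + E \frac{1}{159} = \frac{E}{193} + \frac{E}{159} = \frac{352 E}{30687}$)
$K{\left(Z \right)} = -2$ ($K{\left(Z \right)} = - 2 \frac{Z}{Z} = \left(-2\right) 1 = -2$)
$\left(448388 + K{\left(510 \right)}\right) \left(G{\left(x{\left(-21 \right)} \right)} - 285325\right) = \left(448388 - 2\right) \left(\frac{352}{30687} \cdot 8 - 285325\right) = 448386 \left(\frac{2816}{30687} - 285325\right) = 448386 \left(- \frac{8755765459}{30687}\right) = - \frac{1308654217033058}{10229}$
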